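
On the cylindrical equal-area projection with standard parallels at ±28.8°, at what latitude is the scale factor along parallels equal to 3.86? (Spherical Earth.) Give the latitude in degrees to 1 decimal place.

Cylindrical equal-area (φ₀ = 28.8°): h = cos φ / cos 28.8° along meridians, k = cos 28.8° / cos φ along parallels; h·k = 1.
k = cos φ₀ / cos φ = 3.86  ⇒  cos φ = cos 28.8° / 3.86 = 0.2270.
φ = arccos(0.2270) ≈ 76.9°.

76.9°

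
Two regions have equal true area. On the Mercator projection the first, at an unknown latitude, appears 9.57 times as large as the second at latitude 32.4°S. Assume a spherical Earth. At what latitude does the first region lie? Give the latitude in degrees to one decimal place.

Mercator areal scale is sec²φ, so apparent-area ratio = sec²φ₁ / sec²φ₂ = cos²φ₂ / cos²φ₁.
cos²φ₂ / cos²φ₁ = 9.57  ⇒  cos φ₁ = cos 32.4° / √9.57 = 0.8443/3.094 = 0.2729.
φ₁ = arccos(0.2729) ≈ 74.2°.

74.2°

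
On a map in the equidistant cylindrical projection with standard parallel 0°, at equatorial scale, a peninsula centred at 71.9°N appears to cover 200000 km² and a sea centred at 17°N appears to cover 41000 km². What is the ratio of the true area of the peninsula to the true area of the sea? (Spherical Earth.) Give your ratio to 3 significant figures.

1.58

Plate carrée has h = 1 and k = sec φ, giving areal scale sec φ; true area = (apparent area) · cos φ.
True area of peninsula: 200000 × cos(71.9°) = 200000 × 0.3107 = 62140 km².
True area of sea: 41000 × cos(17°) = 41000 × 0.9563 = 39210 km².
Ratio = 62140 / 39210 ≈ 1.58.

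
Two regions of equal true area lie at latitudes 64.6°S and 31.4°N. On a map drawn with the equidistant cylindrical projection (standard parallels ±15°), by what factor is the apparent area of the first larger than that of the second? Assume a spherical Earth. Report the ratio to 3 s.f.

1.99

With standard parallel φ₀ = 15°, the equirectangular projection gives x = Rλ cos φ₀, y = Rφ, so h = 1 and k = cos 15° / cos φ.
Areal scale at 64.6°: h·k = 1.000 × 2.252 = 2.252.
Areal scale at 31.4°: h·k = 1.000 × 1.132 = 1.132.
Ratio = 2.252/1.132 ≈ 1.99.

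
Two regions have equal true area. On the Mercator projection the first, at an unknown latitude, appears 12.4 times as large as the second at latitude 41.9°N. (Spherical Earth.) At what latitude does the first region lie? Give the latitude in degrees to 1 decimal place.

77.8°

On Mercator, (apparent₁)/(apparent₂) = sec²φ₁ / sec²φ₂ when true areas are equal.
cos²φ₂ / cos²φ₁ = 12.4  ⇒  cos φ₁ = cos 41.9° / √12.4 = 0.7443/3.521 = 0.2114.
φ₁ = arccos(0.2114) ≈ 77.8°.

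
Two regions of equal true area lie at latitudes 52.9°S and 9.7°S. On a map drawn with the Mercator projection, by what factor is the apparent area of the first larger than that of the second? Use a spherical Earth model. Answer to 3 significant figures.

2.67

Mercator areal scale is sec²φ.
At 52.9°: sec²(52.9°) = 1/0.6032² = 2.748.
At 9.7°: sec²(9.7°) = 1/0.9857² = 1.029.
Ratio = 2.748/1.029 = cos²(9.7°)/cos²(52.9°) ≈ 2.67.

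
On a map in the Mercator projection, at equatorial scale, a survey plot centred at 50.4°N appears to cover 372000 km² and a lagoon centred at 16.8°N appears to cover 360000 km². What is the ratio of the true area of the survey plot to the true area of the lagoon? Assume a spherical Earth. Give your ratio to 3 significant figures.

Since Mercator area scale is 1/cos²φ, the true area equals the apparent area multiplied by cos²φ.
True area of survey plot: 372000 × cos²(50.4°) = 372000 × 0.4063 = 151100 km².
True area of lagoon: 360000 × cos²(16.8°) = 360000 × 0.9165 = 329900 km².
Ratio = 151100 / 329900 ≈ 0.458.

0.458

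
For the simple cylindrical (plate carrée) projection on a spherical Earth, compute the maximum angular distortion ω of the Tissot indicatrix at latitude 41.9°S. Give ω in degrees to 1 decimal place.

16.9°

For the equirectangular projection with φ₀ = 0 (plate carrée), h = 1 along meridians and k = sec φ along parallels.
At 41.9°: h = 1.000, k = 1.344; principal scales a = 1.344, b = 1.000.
sin(ω/2) = (a − b)/(a + b) = 0.3435/2.344 = 0.1466, so ω = 2 arcsin(0.1466) ≈ 16.9°.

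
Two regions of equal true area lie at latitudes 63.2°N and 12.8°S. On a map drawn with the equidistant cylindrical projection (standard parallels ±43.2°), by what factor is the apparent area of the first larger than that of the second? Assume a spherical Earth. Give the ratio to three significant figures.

2.16

With standard parallel φ₀ = 43.2°, the equirectangular projection gives x = Rλ cos φ₀, y = Rφ, so h = 1 and k = cos 43.2° / cos φ.
Areal scale at 63.2°: h·k = 1.000 × 1.617 = 1.617.
Areal scale at 12.8°: h·k = 1.000 × 0.7475 = 0.7475.
Ratio = 1.617/0.7475 ≈ 2.16.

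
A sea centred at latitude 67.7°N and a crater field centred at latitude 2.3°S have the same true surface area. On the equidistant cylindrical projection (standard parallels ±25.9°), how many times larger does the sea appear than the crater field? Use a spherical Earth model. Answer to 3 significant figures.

2.63

The equidistant cylindrical projection with φ₀ = 25.9° has h = 1 (meridians true) and k = cos φ₀ / cos φ along parallels.
Areal scale at 67.7°: h·k = 1.000 × 2.371 = 2.371.
Areal scale at 2.3°: h·k = 1.000 × 0.9003 = 0.9003.
Ratio = 2.371/0.9003 ≈ 2.63.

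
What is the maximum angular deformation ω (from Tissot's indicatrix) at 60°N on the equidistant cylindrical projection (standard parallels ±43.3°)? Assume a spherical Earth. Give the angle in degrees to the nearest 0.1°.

21.4°

The equidistant cylindrical projection with φ₀ = 43.3° has h = 1 (meridians true) and k = cos φ₀ / cos φ along parallels.
At 60°: h = 1.000, k = 1.456; principal scales a = 1.456, b = 1.000.
sin(ω/2) = (a − b)/(a + b) = 0.4555/2.456 = 0.1855, so ω = 2 arcsin(0.1855) ≈ 21.4°.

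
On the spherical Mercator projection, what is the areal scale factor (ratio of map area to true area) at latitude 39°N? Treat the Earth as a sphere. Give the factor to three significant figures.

Mercator is conformal, so the point scale is isotropic: h = k = sec φ = 1/cos φ.
Areal scale = k² = sec²φ = 1/cos²(39°) = 1/0.7771² = 1.656.

1.66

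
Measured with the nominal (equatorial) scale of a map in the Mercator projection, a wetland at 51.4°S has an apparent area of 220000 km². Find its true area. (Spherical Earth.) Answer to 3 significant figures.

Mercator is conformal, so the point scale is isotropic: h = k = sec φ = 1/cos φ.
Areal scale = k² = sec²φ = 1/cos²(51.4°) = 1/0.6239² = 2.569.
True area = apparent / (areal scale) = 220000 / 2.569 ≈ 85600 km².

85600 km²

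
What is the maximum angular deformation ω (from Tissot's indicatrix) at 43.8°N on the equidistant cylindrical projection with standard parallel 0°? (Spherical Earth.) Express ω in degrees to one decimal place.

18.6°

In the plate carrée (x = Rλ, y = Rφ), meridians are true-scale (h = 1) and parallels are stretched by k = sec φ.
At 43.8°: h = 1.000, k = 1.386; principal scales a = 1.386, b = 1.000.
sin(ω/2) = (a − b)/(a + b) = 0.3855/2.386 = 0.1616, so ω = 2 arcsin(0.1616) ≈ 18.6°.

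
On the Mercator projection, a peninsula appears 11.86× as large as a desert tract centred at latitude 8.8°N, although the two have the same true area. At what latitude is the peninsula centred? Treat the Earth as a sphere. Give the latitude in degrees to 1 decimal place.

On Mercator, (apparent₁)/(apparent₂) = sec²φ₁ / sec²φ₂ when true areas are equal.
cos²φ₂ / cos²φ₁ = 11.86  ⇒  cos φ₁ = cos 8.8° / √11.86 = 0.9882/3.444 = 0.2870.
φ₁ = arccos(0.2870) ≈ 73.3°.

73.3°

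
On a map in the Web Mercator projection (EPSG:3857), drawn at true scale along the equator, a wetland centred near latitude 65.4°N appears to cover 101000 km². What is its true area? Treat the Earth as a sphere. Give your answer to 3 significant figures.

17500 km²

Mercator is conformal, so the point scale is isotropic: h = k = sec φ = 1/cos φ.
Areal scale = k² = sec²φ = 1/cos²(65.4°) = 1/0.4163² = 5.771.
True area = apparent / (areal scale) = 101000 / 5.771 ≈ 17500 km².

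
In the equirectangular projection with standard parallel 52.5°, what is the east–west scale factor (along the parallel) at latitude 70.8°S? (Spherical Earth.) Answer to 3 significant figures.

In the equirectangular projection with standard parallel φ₀ = 52.5° (x = Rλ cos φ₀, y = Rφ), meridians are true-scale (h = 1) and the parallel scale is k = cos φ₀ / cos φ.
k = cos 52.5° / cos 70.8° = 0.6088/0.3289 = 1.851.

1.85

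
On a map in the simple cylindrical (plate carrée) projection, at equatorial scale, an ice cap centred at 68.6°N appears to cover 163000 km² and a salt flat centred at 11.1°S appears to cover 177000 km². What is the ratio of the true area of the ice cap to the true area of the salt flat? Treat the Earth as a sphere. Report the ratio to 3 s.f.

Plate carrée has h = 1 and k = sec φ, giving areal scale sec φ; true area = (apparent area) · cos φ.
True area of ice cap: 163000 × cos(68.6°) = 163000 × 0.3649 = 59470 km².
True area of salt flat: 177000 × cos(11.1°) = 177000 × 0.9813 = 173700 km².
Ratio = 59470 / 173700 ≈ 0.342.

0.342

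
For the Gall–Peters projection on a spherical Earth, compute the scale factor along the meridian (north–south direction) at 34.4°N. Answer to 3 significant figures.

Gall–Peters is a cylindrical equal-area projection with standard parallels at ±45°. A cylindrical equal-area projection with standard parallel φ₀ has meridian scale h = cos φ / cos φ₀ and parallel scale k = cos φ₀ / cos φ (so areas are preserved, h·k = 1).
h = cos 34.4° / cos 45° = 0.8251/0.7071 = 1.167.

1.17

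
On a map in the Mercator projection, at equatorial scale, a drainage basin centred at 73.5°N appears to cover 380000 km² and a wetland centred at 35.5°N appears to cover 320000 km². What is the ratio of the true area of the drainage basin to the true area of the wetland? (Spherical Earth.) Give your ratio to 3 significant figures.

0.145

Since Mercator area scale is 1/cos²φ, the true area equals the apparent area multiplied by cos²φ.
True area of drainage basin: 380000 × cos²(73.5°) = 380000 × 0.08066 = 30650 km².
True area of wetland: 320000 × cos²(35.5°) = 320000 × 0.6628 = 212100 km².
Ratio = 30650 / 212100 ≈ 0.145.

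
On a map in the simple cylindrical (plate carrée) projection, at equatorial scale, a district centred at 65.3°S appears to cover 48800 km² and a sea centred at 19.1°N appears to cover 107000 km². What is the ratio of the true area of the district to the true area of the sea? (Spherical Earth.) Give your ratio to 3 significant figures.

0.202

Plate carrée has h = 1 and k = sec φ, giving areal scale sec φ; true area = (apparent area) · cos φ.
True area of district: 48800 × cos(65.3°) = 48800 × 0.4179 = 20390 km².
True area of sea: 107000 × cos(19.1°) = 107000 × 0.9449 = 101100 km².
Ratio = 20390 / 101100 ≈ 0.202.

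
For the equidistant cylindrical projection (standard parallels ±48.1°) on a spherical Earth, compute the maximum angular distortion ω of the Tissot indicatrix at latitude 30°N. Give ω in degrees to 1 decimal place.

14.8°

The equidistant cylindrical projection with φ₀ = 48.1° has h = 1 (meridians true) and k = cos φ₀ / cos φ along parallels.
At 30°: h = 1.000, k = 0.7711; principal scales a = 1.000, b = 0.7711.
sin(ω/2) = (a − b)/(a + b) = 0.2289/1.771 = 0.1292, so ω = 2 arcsin(0.1292) ≈ 14.8°.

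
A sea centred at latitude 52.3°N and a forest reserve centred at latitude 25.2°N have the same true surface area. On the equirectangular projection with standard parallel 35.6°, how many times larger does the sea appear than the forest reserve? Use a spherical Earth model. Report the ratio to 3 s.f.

1.48

In the equirectangular projection with standard parallel φ₀ = 35.6° (x = Rλ cos φ₀, y = Rφ), meridians are true-scale (h = 1) and the parallel scale is k = cos φ₀ / cos φ.
Areal scale at 52.3°: h·k = 1.000 × 1.330 = 1.330.
Areal scale at 25.2°: h·k = 1.000 × 0.8986 = 0.8986.
Ratio = 1.330/0.8986 ≈ 1.48.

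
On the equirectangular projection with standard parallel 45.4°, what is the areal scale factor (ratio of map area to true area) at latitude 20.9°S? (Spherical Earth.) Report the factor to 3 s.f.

0.752

In the equirectangular projection with standard parallel φ₀ = 45.4° (x = Rλ cos φ₀, y = Rφ), meridians are true-scale (h = 1) and the parallel scale is k = cos φ₀ / cos φ.
Areal scale = h·k = 1 × cos φ₀ / cos φ; at 20.9°, h = 1.000, k = 0.7516, so h·k = 0.7516.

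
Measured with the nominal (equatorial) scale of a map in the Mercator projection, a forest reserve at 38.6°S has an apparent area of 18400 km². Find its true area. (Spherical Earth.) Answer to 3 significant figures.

11200 km²

For Mercator, h = k = sec φ (a conformal cylindrical projection has a single point scale, 1/cos φ).
Areal scale = k² = sec²φ = 1/cos²(38.6°) = 1/0.7815² = 1.637.
True area = apparent / (areal scale) = 18400 / 1.637 ≈ 11200 km².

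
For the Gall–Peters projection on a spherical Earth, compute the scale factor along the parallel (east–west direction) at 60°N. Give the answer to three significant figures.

1.41

The Gall–Peters projection is cylindrical equal-area with φ₀ = 45°. For cylindrical equal-area with standard parallel φ₀, h = cos φ / cos φ₀ and k = cos φ₀ / cos φ, so h·k = 1.
k = cos 45° / cos 60° = 0.7071/0.5000 = 1.414.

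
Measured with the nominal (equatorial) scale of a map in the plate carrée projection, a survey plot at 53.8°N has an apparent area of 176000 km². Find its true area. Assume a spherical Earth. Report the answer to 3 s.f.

104000 km²

For the equirectangular projection with φ₀ = 0 (plate carrée), h = 1 along meridians and k = sec φ along parallels.
Areal scale = h·k = 1 × sec φ; at 53.8°, h = 1.000, k = 1.693, so h·k = 1.693.
True area = apparent / (areal scale) = 176000 / 1.693 ≈ 104000 km².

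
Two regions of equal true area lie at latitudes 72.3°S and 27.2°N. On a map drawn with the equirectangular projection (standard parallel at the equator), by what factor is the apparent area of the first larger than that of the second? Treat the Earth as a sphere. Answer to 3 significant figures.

2.93

For the equirectangular projection with φ₀ = 0 (plate carrée), h = 1 along meridians and k = sec φ along parallels.
Areal scale at 72.3°: h·k = 1.000 × 3.289 = 3.289.
Areal scale at 27.2°: h·k = 1.000 × 1.124 = 1.124.
Ratio = 3.289/1.124 ≈ 2.93.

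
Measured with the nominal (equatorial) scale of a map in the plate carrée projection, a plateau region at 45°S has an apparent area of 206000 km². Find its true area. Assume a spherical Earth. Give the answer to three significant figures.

In the plate carrée (x = Rλ, y = Rφ), meridians are true-scale (h = 1) and parallels are stretched by k = sec φ.
Areal scale = h·k = 1 × sec φ; at 45°, h = 1.000, k = 1.414, so h·k = 1.414.
True area = apparent / (areal scale) = 206000 / 1.414 ≈ 146000 km².

146000 km²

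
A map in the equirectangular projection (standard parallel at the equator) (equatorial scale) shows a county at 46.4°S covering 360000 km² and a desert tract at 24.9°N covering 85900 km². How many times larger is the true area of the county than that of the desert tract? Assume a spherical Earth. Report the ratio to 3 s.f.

3.19

Plate carrée has h = 1 and k = sec φ, giving areal scale sec φ; true area = (apparent area) · cos φ.
True area of county: 360000 × cos(46.4°) = 360000 × 0.6896 = 248300 km².
True area of desert tract: 85900 × cos(24.9°) = 85900 × 0.9070 = 77920 km².
Ratio = 248300 / 77920 ≈ 3.19.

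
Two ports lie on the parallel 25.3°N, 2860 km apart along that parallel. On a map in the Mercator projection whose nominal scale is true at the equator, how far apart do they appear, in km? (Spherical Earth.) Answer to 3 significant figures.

3160 km

The Mercator projection is conformal; its linear scale factor is the same in every direction and equals sec φ = 1/cos φ.
Along the parallel, k = sec 25.3° = 1/0.9041 = 1.106.
Map distance = 2860 × 1.106 ≈ 3160 km.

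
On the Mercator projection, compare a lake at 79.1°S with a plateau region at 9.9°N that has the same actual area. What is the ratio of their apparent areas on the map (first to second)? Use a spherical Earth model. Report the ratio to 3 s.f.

27.1

On Mercator, area is exaggerated by sec²φ = 1/cos²φ.
At 79.1°: sec²(79.1°) = 1/0.1891² = 27.97.
At 9.9°: sec²(9.9°) = 1/0.9851² = 1.030.
Ratio = 27.97/1.030 = cos²(9.9°)/cos²(79.1°) ≈ 27.1.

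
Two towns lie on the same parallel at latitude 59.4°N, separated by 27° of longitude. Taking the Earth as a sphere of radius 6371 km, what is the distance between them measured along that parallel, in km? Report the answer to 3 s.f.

Arc length along a parallel = R cos φ · Δλ (with Δλ in radians).
= 6371 × cos 59.4° × (27° × π/180) = 6371 × 0.5090 × 0.4712 ≈ 1530 km.

1530 km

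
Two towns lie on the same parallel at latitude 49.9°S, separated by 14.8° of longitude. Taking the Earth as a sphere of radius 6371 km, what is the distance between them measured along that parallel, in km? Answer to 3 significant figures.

1060 km

Arc length along a parallel = R cos φ · Δλ (with Δλ in radians).
= 6371 × cos 49.9° × (14.8° × π/180) = 6371 × 0.6441 × 0.2583 ≈ 1060 km.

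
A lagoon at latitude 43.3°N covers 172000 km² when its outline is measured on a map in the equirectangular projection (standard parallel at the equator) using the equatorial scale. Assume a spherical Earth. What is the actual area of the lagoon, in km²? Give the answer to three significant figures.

For the equirectangular projection with φ₀ = 0 (plate carrée), h = 1 along meridians and k = sec φ along parallels.
Areal scale = h·k = 1 × sec φ; at 43.3°, h = 1.000, k = 1.374, so h·k = 1.374.
True area = apparent / (areal scale) = 172000 / 1.374 ≈ 125000 km².

125000 km²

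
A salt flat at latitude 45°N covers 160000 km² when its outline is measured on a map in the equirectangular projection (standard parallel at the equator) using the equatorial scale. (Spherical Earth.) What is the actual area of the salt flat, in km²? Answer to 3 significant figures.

113000 km²

Plate carrée maps x = Rλ, y = Rφ. The meridian scale is h = 1 and the parallel scale is k = 1/cos φ = sec φ.
Areal scale = h·k = 1 × sec φ; at 45°, h = 1.000, k = 1.414, so h·k = 1.414.
True area = apparent / (areal scale) = 160000 / 1.414 ≈ 113000 km².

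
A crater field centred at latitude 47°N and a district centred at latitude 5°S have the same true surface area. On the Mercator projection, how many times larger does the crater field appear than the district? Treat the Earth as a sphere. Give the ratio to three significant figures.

2.13

On Mercator, area is exaggerated by sec²φ = 1/cos²φ.
At 47°: sec²(47°) = 1/0.6820² = 2.150.
At 5°: sec²(5°) = 1/0.9962² = 1.008.
Ratio = 2.150/1.008 = cos²(5°)/cos²(47°) ≈ 2.13.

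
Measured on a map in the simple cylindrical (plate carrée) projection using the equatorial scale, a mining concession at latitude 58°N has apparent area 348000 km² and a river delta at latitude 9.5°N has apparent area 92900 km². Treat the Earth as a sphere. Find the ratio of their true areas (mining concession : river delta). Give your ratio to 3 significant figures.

On the plate carrée, areal scale = h·k = 1 × sec φ, so true area = apparent × cos φ.
True area of mining concession: 348000 × cos(58°) = 348000 × 0.5299 = 184400 km².
True area of river delta: 92900 × cos(9.5°) = 92900 × 0.9863 = 91630 km².
Ratio = 184400 / 91630 ≈ 2.01.

2.01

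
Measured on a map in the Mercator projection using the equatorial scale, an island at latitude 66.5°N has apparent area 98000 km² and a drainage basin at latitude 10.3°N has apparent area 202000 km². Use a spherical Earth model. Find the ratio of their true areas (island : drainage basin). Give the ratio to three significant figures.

0.0797

On Mercator the areal scale is sec²φ, so true area = apparent × cos²φ.
True area of island: 98000 × cos²(66.5°) = 98000 × 0.1590 = 15580 km².
True area of drainage basin: 202000 × cos²(10.3°) = 202000 × 0.9680 = 195500 km².
Ratio = 15580 / 195500 ≈ 0.0797.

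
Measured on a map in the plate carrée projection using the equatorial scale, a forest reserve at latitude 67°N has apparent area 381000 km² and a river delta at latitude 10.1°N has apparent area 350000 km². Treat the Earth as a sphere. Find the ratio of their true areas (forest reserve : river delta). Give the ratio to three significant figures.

0.432

On the plate carrée, areal scale = h·k = 1 × sec φ, so true area = apparent × cos φ.
True area of forest reserve: 381000 × cos(67°) = 381000 × 0.3907 = 148900 km².
True area of river delta: 350000 × cos(10.1°) = 350000 × 0.9845 = 344600 km².
Ratio = 148900 / 344600 ≈ 0.432.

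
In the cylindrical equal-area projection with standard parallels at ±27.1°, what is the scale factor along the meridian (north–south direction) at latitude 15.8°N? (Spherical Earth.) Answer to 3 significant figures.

A cylindrical equal-area projection with standard parallel φ₀ has meridian scale h = cos φ / cos φ₀ and parallel scale k = cos φ₀ / cos φ (so areas are preserved, h·k = 1).
h = cos 15.8° / cos 27.1° = 0.9622/0.8902 = 1.081.

1.08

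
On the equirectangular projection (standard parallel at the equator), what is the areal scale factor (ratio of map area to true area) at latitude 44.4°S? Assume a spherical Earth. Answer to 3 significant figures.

Plate carrée maps x = Rλ, y = Rφ. The meridian scale is h = 1 and the parallel scale is k = 1/cos φ = sec φ.
Areal scale = h·k = 1 × sec φ; at 44.4°, h = 1.000, k = 1.400, so h·k = 1.400.

1.40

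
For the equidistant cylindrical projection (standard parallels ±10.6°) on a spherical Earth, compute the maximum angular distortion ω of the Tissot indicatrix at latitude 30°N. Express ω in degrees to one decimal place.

7.3°

In the equirectangular projection with standard parallel φ₀ = 10.6° (x = Rλ cos φ₀, y = Rφ), meridians are true-scale (h = 1) and the parallel scale is k = cos φ₀ / cos φ.
At 30°: h = 1.000, k = 1.135; principal scales a = 1.135, b = 1.000.
sin(ω/2) = (a − b)/(a + b) = 0.1350/2.135 = 0.06323, so ω = 2 arcsin(0.06323) ≈ 7.3°.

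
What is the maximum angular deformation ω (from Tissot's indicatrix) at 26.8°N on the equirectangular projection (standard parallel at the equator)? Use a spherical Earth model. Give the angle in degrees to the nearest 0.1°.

6.5°

Plate carrée maps x = Rλ, y = Rφ. The meridian scale is h = 1 and the parallel scale is k = 1/cos φ = sec φ.
At 26.8°: h = 1.000, k = 1.120; principal scales a = 1.120, b = 1.000.
sin(ω/2) = (a − b)/(a + b) = 0.1203/2.120 = 0.05676, so ω = 2 arcsin(0.05676) ≈ 6.5°.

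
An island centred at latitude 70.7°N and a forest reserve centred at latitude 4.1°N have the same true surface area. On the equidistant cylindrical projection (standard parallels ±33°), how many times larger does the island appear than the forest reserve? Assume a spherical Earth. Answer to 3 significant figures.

3.02

The equidistant cylindrical projection with φ₀ = 33° has h = 1 (meridians true) and k = cos φ₀ / cos φ along parallels.
Areal scale at 70.7°: h·k = 1.000 × 2.537 = 2.537.
Areal scale at 4.1°: h·k = 1.000 × 0.8408 = 0.8408.
Ratio = 2.537/0.8408 ≈ 3.02.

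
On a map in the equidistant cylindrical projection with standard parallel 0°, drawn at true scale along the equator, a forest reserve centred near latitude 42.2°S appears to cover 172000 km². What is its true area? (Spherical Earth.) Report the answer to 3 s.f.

127000 km²

In the plate carrée (x = Rλ, y = Rφ), meridians are true-scale (h = 1) and parallels are stretched by k = sec φ.
Areal scale = h·k = 1 × sec φ; at 42.2°, h = 1.000, k = 1.350, so h·k = 1.350.
True area = apparent / (areal scale) = 172000 / 1.350 ≈ 127000 km².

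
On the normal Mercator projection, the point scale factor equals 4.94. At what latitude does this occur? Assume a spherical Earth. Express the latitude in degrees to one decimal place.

78.3°

Mercator scale is k = sec φ = 1/cos φ.
1/cos φ = 4.94  ⇒  cos φ = 0.2024  ⇒  φ = arccos(0.2024) ≈ 78.3°.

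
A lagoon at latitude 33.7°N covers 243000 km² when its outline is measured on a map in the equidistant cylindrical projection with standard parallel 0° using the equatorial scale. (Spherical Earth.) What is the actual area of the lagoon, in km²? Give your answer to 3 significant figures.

202000 km²

In the plate carrée (x = Rλ, y = Rφ), meridians are true-scale (h = 1) and parallels are stretched by k = sec φ.
Areal scale = h·k = 1 × sec φ; at 33.7°, h = 1.000, k = 1.202, so h·k = 1.202.
True area = apparent / (areal scale) = 243000 / 1.202 ≈ 202000 km².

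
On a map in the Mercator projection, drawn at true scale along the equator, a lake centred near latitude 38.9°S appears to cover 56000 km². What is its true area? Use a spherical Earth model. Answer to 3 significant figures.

33900 km²

The Mercator projection is conformal; its linear scale factor is the same in every direction and equals sec φ = 1/cos φ.
Areal scale = k² = sec²φ = 1/cos²(38.9°) = 1/0.7782² = 1.651.
True area = apparent / (areal scale) = 56000 / 1.651 ≈ 33900 km².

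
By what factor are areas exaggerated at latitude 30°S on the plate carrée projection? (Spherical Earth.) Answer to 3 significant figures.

1.15

In the plate carrée (x = Rλ, y = Rφ), meridians are true-scale (h = 1) and parallels are stretched by k = sec φ.
Areal scale = h·k = 1 × sec φ; at 30°, h = 1.000, k = 1.155, so h·k = 1.155.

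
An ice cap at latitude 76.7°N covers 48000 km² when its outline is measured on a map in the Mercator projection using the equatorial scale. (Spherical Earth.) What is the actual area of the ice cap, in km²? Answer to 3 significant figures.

The Mercator projection is conformal; its linear scale factor is the same in every direction and equals sec φ = 1/cos φ.
Areal scale = k² = sec²φ = 1/cos²(76.7°) = 1/0.2300² = 18.90.
True area = apparent / (areal scale) = 48000 / 18.90 ≈ 2540 km².

2540 km²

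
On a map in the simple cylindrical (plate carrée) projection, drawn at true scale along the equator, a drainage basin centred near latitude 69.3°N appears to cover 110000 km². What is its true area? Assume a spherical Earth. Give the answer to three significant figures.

38900 km²

For the equirectangular projection with φ₀ = 0 (plate carrée), h = 1 along meridians and k = sec φ along parallels.
Areal scale = h·k = 1 × sec φ; at 69.3°, h = 1.000, k = 2.829, so h·k = 2.829.
True area = apparent / (areal scale) = 110000 / 2.829 ≈ 38900 km².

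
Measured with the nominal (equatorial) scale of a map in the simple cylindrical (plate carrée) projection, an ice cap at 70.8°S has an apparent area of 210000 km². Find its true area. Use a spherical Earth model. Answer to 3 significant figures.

In the plate carrée (x = Rλ, y = Rφ), meridians are true-scale (h = 1) and parallels are stretched by k = sec φ.
Areal scale = h·k = 1 × sec φ; at 70.8°, h = 1.000, k = 3.041, so h·k = 3.041.
True area = apparent / (areal scale) = 210000 / 3.041 ≈ 69100 km².

69100 km²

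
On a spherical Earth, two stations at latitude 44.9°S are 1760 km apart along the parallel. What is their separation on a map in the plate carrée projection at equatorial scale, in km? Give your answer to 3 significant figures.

Plate carrée maps x = Rλ, y = Rφ. The meridian scale is h = 1 and the parallel scale is k = 1/cos φ = sec φ.
Along the parallel, k = sec 44.9° = 1/0.7083 = 1.412.
Map distance = 1760 × 1.412 ≈ 2480 km.

2480 km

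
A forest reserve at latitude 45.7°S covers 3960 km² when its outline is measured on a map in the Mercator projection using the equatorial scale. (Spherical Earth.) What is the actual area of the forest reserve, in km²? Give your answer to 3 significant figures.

The Mercator projection is conformal; its linear scale factor is the same in every direction and equals sec φ = 1/cos φ.
Areal scale = k² = sec²φ = 1/cos²(45.7°) = 1/0.6984² = 2.050.
True area = apparent / (areal scale) = 3960 / 2.050 ≈ 1930 km².

1930 km²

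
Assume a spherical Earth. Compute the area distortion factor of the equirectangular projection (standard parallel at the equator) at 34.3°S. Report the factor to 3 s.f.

1.21

In the plate carrée (x = Rλ, y = Rφ), meridians are true-scale (h = 1) and parallels are stretched by k = sec φ.
Areal scale = h·k = 1 × sec φ; at 34.3°, h = 1.000, k = 1.211, so h·k = 1.211.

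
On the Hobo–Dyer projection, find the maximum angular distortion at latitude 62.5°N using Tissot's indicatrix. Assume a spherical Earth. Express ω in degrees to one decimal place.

Hobo–Dyer is a cylindrical equal-area projection with standard parallels at ±37.5°. Cylindrical equal-area (φ₀ = 37.5°): h = cos φ / cos 37.5° along meridians, k = cos 37.5° / cos φ along parallels; h·k = 1.
At 62.5°: h = 0.5820, k = 1.718; principal scales a = 1.718, b = 0.5820.
sin(ω/2) = (a − b)/(a + b) = 1.136/2.300 = 0.4939, so ω = 2 arcsin(0.4939) ≈ 59.2°.

59.2°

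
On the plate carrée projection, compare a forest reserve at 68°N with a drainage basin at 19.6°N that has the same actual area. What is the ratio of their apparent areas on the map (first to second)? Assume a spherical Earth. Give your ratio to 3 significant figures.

In the plate carrée (x = Rλ, y = Rφ), meridians are true-scale (h = 1) and parallels are stretched by k = sec φ.
Areal scale at 68°: h·k = 1.000 × 2.669 = 2.669.
Areal scale at 19.6°: h·k = 1.000 × 1.062 = 1.062.
Ratio = 2.669/1.062 ≈ 2.51.

2.51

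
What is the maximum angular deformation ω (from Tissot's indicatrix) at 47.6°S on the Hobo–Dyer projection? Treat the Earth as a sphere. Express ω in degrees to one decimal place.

The Hobo–Dyer projection is cylindrical equal-area with φ₀ = 37.5°. A cylindrical equal-area projection with standard parallel φ₀ has meridian scale h = cos φ / cos φ₀ and parallel scale k = cos φ₀ / cos φ (so areas are preserved, h·k = 1).
At 47.6°: h = 0.8499, k = 1.177; principal scales a = 1.177, b = 0.8499.
sin(ω/2) = (a − b)/(a + b) = 0.3266/2.026 = 0.1612, so ω = 2 arcsin(0.1612) ≈ 18.5°.

18.5°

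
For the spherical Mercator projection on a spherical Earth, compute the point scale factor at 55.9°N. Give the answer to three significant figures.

1.78

Mercator is conformal, so the point scale is isotropic: h = k = sec φ = 1/cos φ.
k = 1/cos 55.9° = 1/0.5606 = 1.784.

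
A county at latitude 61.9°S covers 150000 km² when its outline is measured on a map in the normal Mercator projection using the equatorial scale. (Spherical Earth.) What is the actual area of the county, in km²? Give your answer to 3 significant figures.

33300 km²

For Mercator, h = k = sec φ (a conformal cylindrical projection has a single point scale, 1/cos φ).
Areal scale = k² = sec²φ = 1/cos²(61.9°) = 1/0.4710² = 4.508.
True area = apparent / (areal scale) = 150000 / 4.508 ≈ 33300 km².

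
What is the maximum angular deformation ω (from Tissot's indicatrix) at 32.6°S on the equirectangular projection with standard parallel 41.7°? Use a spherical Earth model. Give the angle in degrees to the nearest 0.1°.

6.9°

With standard parallel φ₀ = 41.7°, the equirectangular projection gives x = Rλ cos φ₀, y = Rφ, so h = 1 and k = cos 41.7° / cos φ.
At 32.6°: h = 1.000, k = 0.8863; principal scales a = 1.000, b = 0.8863.
sin(ω/2) = (a − b)/(a + b) = 0.1137/1.886 = 0.06029, so ω = 2 arcsin(0.06029) ≈ 6.9°.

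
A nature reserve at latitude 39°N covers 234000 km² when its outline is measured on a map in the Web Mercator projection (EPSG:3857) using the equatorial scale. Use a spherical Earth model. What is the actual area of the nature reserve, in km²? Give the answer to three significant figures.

The Mercator projection is conformal; its linear scale factor is the same in every direction and equals sec φ = 1/cos φ.
Areal scale = k² = sec²φ = 1/cos²(39°) = 1/0.7771² = 1.656.
True area = apparent / (areal scale) = 234000 / 1.656 ≈ 141000 km².

141000 km²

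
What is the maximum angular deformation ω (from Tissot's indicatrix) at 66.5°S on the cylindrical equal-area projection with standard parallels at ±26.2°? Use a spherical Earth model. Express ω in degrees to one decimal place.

84.2°

For cylindrical equal-area with standard parallel φ₀, h = cos φ / cos φ₀ and k = cos φ₀ / cos φ, so h·k = 1.
At 66.5°: h = 0.4444, k = 2.250; principal scales a = 2.250, b = 0.4444.
sin(ω/2) = (a − b)/(a + b) = 1.806/2.695 = 0.6701, so ω = 2 arcsin(0.6701) ≈ 84.2°.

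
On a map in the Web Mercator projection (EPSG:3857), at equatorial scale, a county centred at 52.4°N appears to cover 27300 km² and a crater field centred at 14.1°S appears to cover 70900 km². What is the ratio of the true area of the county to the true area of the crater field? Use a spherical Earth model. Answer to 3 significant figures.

0.152

Mercator's areal exaggeration is sec²φ; hence true area = (apparent area) · cos²φ.
True area of county: 27300 × cos²(52.4°) = 27300 × 0.3723 = 10160 km².
True area of crater field: 70900 × cos²(14.1°) = 70900 × 0.9407 = 66690 km².
Ratio = 10160 / 66690 ≈ 0.152.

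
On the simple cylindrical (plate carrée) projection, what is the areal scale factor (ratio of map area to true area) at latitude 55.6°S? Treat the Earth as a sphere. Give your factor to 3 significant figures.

1.77

For the equirectangular projection with φ₀ = 0 (plate carrée), h = 1 along meridians and k = sec φ along parallels.
Areal scale = h·k = 1 × sec φ; at 55.6°, h = 1.000, k = 1.770, so h·k = 1.770.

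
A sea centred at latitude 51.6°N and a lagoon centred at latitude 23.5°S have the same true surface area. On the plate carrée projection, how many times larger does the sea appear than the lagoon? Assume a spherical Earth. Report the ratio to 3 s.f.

1.48

Plate carrée maps x = Rλ, y = Rφ. The meridian scale is h = 1 and the parallel scale is k = 1/cos φ = sec φ.
Areal scale at 51.6°: h·k = 1.000 × 1.610 = 1.610.
Areal scale at 23.5°: h·k = 1.000 × 1.090 = 1.090.
Ratio = 1.610/1.090 ≈ 1.48.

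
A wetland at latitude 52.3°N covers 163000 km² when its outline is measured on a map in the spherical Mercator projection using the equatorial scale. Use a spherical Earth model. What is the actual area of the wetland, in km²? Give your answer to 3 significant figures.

The Mercator projection is conformal; its linear scale factor is the same in every direction and equals sec φ = 1/cos φ.
Areal scale = k² = sec²φ = 1/cos²(52.3°) = 1/0.6115² = 2.674.
True area = apparent / (areal scale) = 163000 / 2.674 ≈ 61000 km².

61000 km²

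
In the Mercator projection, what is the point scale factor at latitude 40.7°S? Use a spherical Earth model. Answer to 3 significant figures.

1.32

For Mercator, h = k = sec φ (a conformal cylindrical projection has a single point scale, 1/cos φ).
k = 1/cos 40.7° = 1/0.7581 = 1.319.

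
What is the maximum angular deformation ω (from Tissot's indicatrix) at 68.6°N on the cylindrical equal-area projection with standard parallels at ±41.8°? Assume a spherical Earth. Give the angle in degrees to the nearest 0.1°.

A cylindrical equal-area projection with standard parallel φ₀ has meridian scale h = cos φ / cos φ₀ and parallel scale k = cos φ₀ / cos φ (so areas are preserved, h·k = 1).
At 68.6°: h = 0.4895, k = 2.043; principal scales a = 2.043, b = 0.4895.
sin(ω/2) = (a − b)/(a + b) = 1.554/2.533 = 0.6135, so ω = 2 arcsin(0.6135) ≈ 75.7°.

75.7°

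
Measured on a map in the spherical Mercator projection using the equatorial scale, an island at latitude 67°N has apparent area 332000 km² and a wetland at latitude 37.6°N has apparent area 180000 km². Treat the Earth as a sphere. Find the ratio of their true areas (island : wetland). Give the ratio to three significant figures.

On Mercator the areal scale is sec²φ, so true area = apparent × cos²φ.
True area of island: 332000 × cos²(67°) = 332000 × 0.1527 = 50690 km².
True area of wetland: 180000 × cos²(37.6°) = 180000 × 0.6277 = 113000 km².
Ratio = 50690 / 113000 ≈ 0.449.

0.449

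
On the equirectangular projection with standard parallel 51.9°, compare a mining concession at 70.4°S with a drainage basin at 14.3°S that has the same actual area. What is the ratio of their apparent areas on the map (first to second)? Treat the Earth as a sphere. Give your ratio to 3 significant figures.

With standard parallel φ₀ = 51.9°, the equirectangular projection gives x = Rλ cos φ₀, y = Rφ, so h = 1 and k = cos 51.9° / cos φ.
Areal scale at 70.4°: h·k = 1.000 × 1.839 = 1.839.
Areal scale at 14.3°: h·k = 1.000 × 0.6368 = 0.6368.
Ratio = 1.839/0.6368 ≈ 2.89.

2.89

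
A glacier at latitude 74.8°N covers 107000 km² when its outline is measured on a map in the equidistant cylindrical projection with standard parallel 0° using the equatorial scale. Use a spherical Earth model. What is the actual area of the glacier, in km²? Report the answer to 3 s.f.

28100 km²

In the plate carrée (x = Rλ, y = Rφ), meridians are true-scale (h = 1) and parallels are stretched by k = sec φ.
Areal scale = h·k = 1 × sec φ; at 74.8°, h = 1.000, k = 3.814, so h·k = 3.814.
True area = apparent / (areal scale) = 107000 / 3.814 ≈ 28100 km².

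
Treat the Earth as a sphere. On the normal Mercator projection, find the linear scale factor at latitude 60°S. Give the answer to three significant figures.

For Mercator, h = k = sec φ (a conformal cylindrical projection has a single point scale, 1/cos φ).
k = 1/cos 60° = 1/0.5000 = 2.000.

2.00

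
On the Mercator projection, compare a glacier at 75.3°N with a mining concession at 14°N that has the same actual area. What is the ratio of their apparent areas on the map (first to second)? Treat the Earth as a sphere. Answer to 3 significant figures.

14.6

Mercator is conformal with k = sec φ, so areal scale = k² = sec²φ.
At 75.3°: sec²(75.3°) = 1/0.2538² = 15.53.
At 14°: sec²(14°) = 1/0.9703² = 1.062.
Ratio = 15.53/1.062 = cos²(14°)/cos²(75.3°) ≈ 14.6.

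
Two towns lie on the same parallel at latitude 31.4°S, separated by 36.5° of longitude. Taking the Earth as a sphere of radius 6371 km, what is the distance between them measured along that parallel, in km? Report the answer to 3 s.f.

3460 km

Arc length along a parallel = R cos φ · Δλ (with Δλ in radians).
= 6371 × cos 31.4° × (36.5° × π/180) = 6371 × 0.8536 × 0.6370 ≈ 3460 km.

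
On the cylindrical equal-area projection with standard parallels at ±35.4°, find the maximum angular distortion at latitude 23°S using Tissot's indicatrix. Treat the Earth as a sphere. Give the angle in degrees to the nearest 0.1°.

13.9°

For cylindrical equal-area with standard parallel φ₀, h = cos φ / cos φ₀ and k = cos φ₀ / cos φ, so h·k = 1.
At 23°: h = 1.129, k = 0.8855; principal scales a = 1.129, b = 0.8855.
sin(ω/2) = (a − b)/(a + b) = 0.2438/2.015 = 0.1210, so ω = 2 arcsin(0.1210) ≈ 13.9°.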